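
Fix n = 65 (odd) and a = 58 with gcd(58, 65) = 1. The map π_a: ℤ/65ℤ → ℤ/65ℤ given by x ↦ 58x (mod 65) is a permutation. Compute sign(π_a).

+1

Orbit of 7 under x↦58x: [7, 16, 18, 4, 37, 1, 58]… (length divides ord_65(58)).
Cycle lengths of π_58 on ℤ/65ℤ: [12, 12, 12, 12, 12, 4, 1]; 7 cycles in total.
7 cycles on 65: each ℓ→(−1)^(ℓ−1), product (−1)^58 = +1.
Zolotarev: (58|65) = +1, matching the cycle-count sign.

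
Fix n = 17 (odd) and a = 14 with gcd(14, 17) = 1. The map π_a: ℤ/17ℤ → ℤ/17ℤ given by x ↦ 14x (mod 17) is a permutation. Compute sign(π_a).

-1

Trace 4: π^k(4) = [4, 5, 2, 11, 1, 14, 9] for k=0..6.
2 cycles of lengths [16, 1].
2 cycles on 17: each ℓ→(−1)^(ℓ−1), product (−1)^15 = -1.
Check: (14/17) = -1 by Zolotarev.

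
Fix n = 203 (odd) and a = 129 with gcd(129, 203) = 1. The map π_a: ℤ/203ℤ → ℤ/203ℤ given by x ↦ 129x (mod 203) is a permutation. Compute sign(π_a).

-1

Trace 115: π^k(115) = [115, 16, 34, 123, 33, 197, 38] for k=0..6.
Cycle type of π: 42×4 + 14×2 + 6 + 1; total 8 cycles.
Σ(ℓ_i−1) = 203−8 = 195; sign = (−1)^195 = -1.
Via Zolotarev, sign(π_{129}) = (129|203) = -1.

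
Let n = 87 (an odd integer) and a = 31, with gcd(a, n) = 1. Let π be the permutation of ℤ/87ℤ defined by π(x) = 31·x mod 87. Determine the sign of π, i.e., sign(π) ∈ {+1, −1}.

-1

Orbit of 52 under x↦31x: [52, 46, 34, 10, 49, 40, 22]… (length divides ord_87(31)).
Cycle lengths of π_31 on ℤ/87ℤ: [28, 28, 28, 1, 1, 1]; 6 cycles in total.
6 cycles on 87: each ℓ→(−1)^(ℓ−1), product (−1)^81 = -1.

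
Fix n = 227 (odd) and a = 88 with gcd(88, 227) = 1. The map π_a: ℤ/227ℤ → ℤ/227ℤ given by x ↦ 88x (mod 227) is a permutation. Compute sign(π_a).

Trace 141: π^k(141) = [141, 150, 34, 41, 203, 158, 57] for k=0..6.
2 cycles of lengths [226, 1].
sign(π) = (−1)^{n − #cycles} = (−1)^{227−2} = (−1)^225 = -1.

-1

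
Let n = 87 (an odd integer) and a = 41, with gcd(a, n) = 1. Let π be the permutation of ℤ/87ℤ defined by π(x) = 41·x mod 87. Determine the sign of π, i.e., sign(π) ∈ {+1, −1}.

Trace 1: π^k(1) = [1, 41, 28, 17] for k=0..3.
Decompose π into cycles: lengths [4, 4, 4, 4, 4, 4, 4, 4, 4, 4, 4, 4, 4, 4, 4, 4, 4, 4, 4, 4, 4, 2, 1] (23 cycles, including the fixed point 0).
sign(π) = (−1)^{n − #cycles} = (−1)^{87−23} = (−1)^64 = +1.
Zolotarev: (41|87) = +1, matching the cycle-count sign.

+1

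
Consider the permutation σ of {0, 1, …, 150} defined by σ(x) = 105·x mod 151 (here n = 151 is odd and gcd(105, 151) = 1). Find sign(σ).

+1

Trace 59: π^k(59) = [59, 4, 118, 8, 85, 16, 19] for k=0..6.
11 cycles of lengths [15, 15, 15, 15, 15, 15, 15, 15, 15, 15, 1].
11 cycles on 151: each ℓ→(−1)^(ℓ−1), product (−1)^140 = +1.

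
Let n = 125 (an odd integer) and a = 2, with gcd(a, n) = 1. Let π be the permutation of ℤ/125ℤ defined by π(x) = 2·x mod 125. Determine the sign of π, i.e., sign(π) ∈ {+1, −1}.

Start at x=9: 9 → 18 → 36 → 72 → 19 → 38 → 76 → … (one orbit).
Decompose π into cycles: lengths [100, 20, 4, 1] (4 cycles, including the fixed point 0).
125 − 4 = 121 transpositions; sign(π) = (−1)^121 = -1.

-1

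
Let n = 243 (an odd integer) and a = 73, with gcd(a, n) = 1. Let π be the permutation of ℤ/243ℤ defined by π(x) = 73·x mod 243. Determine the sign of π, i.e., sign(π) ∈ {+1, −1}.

+1

Start at x=136: 136 → 208 → 118 → 109 → 181 → 91 → 82 → … (one orbit).
π_73 has 27 disjoint cycles with lengths [27, 27, 27, 27, 27, 27, 9, 9, 9, 9, 9, 9, 3, 3, 3, 3, 3, 3, 1, 1, 1, 1, 1, 1, 1, 1, 1] on {0,…,242}.
n − c = 243 − 27 = 216; sign = (−1)^216 = +1.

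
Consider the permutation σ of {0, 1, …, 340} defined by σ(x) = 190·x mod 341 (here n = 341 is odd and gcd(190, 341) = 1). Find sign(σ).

Orbit of 190 under x↦190x: [190, 295, 126, 70, 1]… (length divides ord_341(190)).
Cycle lengths of π_190 on ℤ/341ℤ: [5, 5, 5, 5, 5, 5, 5, 5, 5, 5, 5, 5, 5, 5, 5, 5, 5, 5, 5, 5, 5, 5, 5, 5, 5, 5, 5, 5, 5, 5, 5, 5, 5, 5, 5, 5, 5, 5, 5, 5, 5, 5, 5, 5, 5, 5, 5, 5, 5, 5, 5, 5, 5, 5, 5, 5, 5, 5, 5, 5, 5, 5, 5, 5, 5, 5, 5, 5, 1]; 69 cycles in total.
69 cycles on 341: each ℓ→(−1)^(ℓ−1), product (−1)^272 = +1.

+1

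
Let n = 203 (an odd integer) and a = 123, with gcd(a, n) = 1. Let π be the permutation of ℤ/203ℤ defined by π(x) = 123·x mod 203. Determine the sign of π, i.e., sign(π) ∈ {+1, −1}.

Orbit of 1 under x↦123x: [1, 123, 107, 169, 81, 16, 141]… (length divides ord_203(123)).
Cycle lengths of π_123 on ℤ/203ℤ: [21, 21, 21, 21, 21, 21, 21, 21, 7, 7, 7, 7, 3, 3, 1]; 15 cycles in total.
n − c = 203 − 15 = 188; sign = (−1)^188 = +1.
Via Zolotarev, sign(π_{123}) = (123|203) = +1.

+1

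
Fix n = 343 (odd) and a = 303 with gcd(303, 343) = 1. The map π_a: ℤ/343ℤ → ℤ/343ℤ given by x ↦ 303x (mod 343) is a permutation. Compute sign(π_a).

Orbit of 277 under x↦303x: [277, 239, 44, 298, 85, 30, 172]… (length divides ord_343(303)).
Cycle lengths of π_303 on ℤ/343ℤ: [147, 147, 21, 21, 3, 3, 1]; 7 cycles in total.
With 7 cycles on 343 points, sign = (−1)^{343−7} = +1.
Check: (303/343) = +1 by Zolotarev.

+1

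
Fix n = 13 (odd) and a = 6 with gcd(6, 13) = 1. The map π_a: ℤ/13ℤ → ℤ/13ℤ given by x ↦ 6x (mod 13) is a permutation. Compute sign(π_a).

Orbit of 3 under x↦6x: [3, 5, 4, 11, 1, 6, 10]… (length divides ord_13(6)).
Cycle type of π: 12 + 1; total 2 cycles.
13 − 2 = 11 transpositions; sign(π) = (−1)^11 = -1.
Via Zolotarev, sign(π_{6}) = (6|13) = -1.

-1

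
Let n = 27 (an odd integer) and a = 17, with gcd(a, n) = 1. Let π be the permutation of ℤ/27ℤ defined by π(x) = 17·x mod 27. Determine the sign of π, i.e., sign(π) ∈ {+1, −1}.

-1

Trace 8: π^k(8) = [8, 1, 17, 19, 26, 10] for k=0..5.
8 cycles of lengths [6, 6, 6, 2, 2, 2, 2, 1].
With 8 cycles on 27 points, sign = (−1)^{27−8} = -1.
Zolotarev: (17|27) = -1, matching the cycle-count sign.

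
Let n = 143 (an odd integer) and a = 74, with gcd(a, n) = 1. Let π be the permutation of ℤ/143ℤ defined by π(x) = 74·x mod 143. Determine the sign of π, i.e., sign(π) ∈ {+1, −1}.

-1

Orbit of 113 under x↦74x: [113, 68, 27, 139, 133, 118, 9]… (length divides ord_143(74)).
10 cycles of lengths [30, 30, 30, 30, 10, 3, 3, 3, 3, 1].
sign(π) = (−1)^{n − #cycles} = (−1)^{143−10} = (−1)^133 = -1.
Check: (74/143) = -1 by Zolotarev.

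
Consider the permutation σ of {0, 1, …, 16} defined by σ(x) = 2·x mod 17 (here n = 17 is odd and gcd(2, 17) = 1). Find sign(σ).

+1

Trace 15: π^k(15) = [15, 13, 9, 1, 2, 4, 8] for k=0..6.
3 cycles of lengths [8, 8, 1].
n − c = 17 − 3 = 14; sign = (−1)^14 = +1.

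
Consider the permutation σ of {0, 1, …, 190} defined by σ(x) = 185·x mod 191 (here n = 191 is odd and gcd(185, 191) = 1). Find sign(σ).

Trace 52: π^k(52) = [52, 70, 153, 37, 160, 186, 30] for k=0..6.
Cycle lengths of π_185 on ℤ/191ℤ: [38, 38, 38, 38, 38, 1]; 6 cycles in total.
Σ(ℓ_i−1) = 191−6 = 185; sign = (−1)^185 = -1.
(185|191)_J = -1 (Zolotarev's lemma cross-check).

-1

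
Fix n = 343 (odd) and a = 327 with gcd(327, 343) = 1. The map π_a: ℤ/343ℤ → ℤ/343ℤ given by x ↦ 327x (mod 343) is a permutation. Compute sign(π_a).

Start at x=254: 254 → 52 → 197 → 278 → 11 → 167 → 72 → … (one orbit).
Decompose π into cycles: lengths [294, 42, 6, 1] (4 cycles, including the fixed point 0).
4 cycles on 343: each ℓ→(−1)^(ℓ−1), product (−1)^339 = -1.
The Jacobi symbol (327|343) = -1 (Zolotarev) agrees.

-1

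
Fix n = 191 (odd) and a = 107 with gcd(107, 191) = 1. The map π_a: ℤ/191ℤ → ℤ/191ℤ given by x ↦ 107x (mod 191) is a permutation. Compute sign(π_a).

+1

Trace 30: π^k(30) = [30, 154, 52, 25, 1, 107, 180] for k=0..6.
π_107 has 11 disjoint cycles with lengths [19, 19, 19, 19, 19, 19, 19, 19, 19, 19, 1] on {0,…,190}.
191 − 11 = 180 transpositions; sign(π) = (−1)^180 = +1.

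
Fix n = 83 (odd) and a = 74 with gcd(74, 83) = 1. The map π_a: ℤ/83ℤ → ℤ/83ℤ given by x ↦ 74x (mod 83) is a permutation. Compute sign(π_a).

-1

Trace 73: π^k(73) = [73, 7, 20, 69, 43, 28, 80] for k=0..6.
2 cycles of lengths [82, 1].
2 cycles on 83: each ℓ→(−1)^(ℓ−1), product (−1)^81 = -1.
(74|83)_J = -1 (Zolotarev's lemma cross-check).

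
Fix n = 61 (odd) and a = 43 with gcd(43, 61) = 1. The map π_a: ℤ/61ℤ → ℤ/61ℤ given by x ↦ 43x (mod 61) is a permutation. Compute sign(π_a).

-1

Start at x=34: 34 → 59 → 36 → 23 → 13 → 10 → 3 → … (one orbit).
Cycle lengths of π_43 on ℤ/61ℤ: [60, 1]; 2 cycles in total.
With 2 cycles on 61 points, sign = (−1)^{61−2} = -1.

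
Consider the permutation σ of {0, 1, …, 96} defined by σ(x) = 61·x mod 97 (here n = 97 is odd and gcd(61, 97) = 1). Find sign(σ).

Start at x=61: 61 → 35 → 1 → 61 (one orbit).
The orbit structure of x ↦ 61x mod 97: 33 orbits of sizes [3, 3, 3, 3, 3, 3, 3, 3, 3, 3, 3, 3, 3, 3, 3, 3, 3, 3, 3, 3, 3, 3, 3, 3, 3, 3, 3, 3, 3, 3, 3, 3, 1].
Σ(ℓ_i−1) = 97−33 = 64; sign = (−1)^64 = +1.
The Jacobi symbol (61|97) = +1 (Zolotarev) agrees.

+1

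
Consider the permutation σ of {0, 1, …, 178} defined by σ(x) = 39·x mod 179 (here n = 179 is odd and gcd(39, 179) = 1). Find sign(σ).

+1

Trace 16: π^k(16) = [16, 87, 171, 46, 4, 156, 177] for k=0..6.
3 cycles of lengths [89, 89, 1].
n − c = 179 − 3 = 176; sign = (−1)^176 = +1.
Via Zolotarev, sign(π_{39}) = (39|179) = +1.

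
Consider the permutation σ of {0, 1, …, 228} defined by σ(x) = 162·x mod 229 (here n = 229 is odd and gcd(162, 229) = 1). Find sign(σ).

-1

Start at x=165: 165 → 166 → 99 → 8 → 151 → 188 → 228 → … (one orbit).
2 cycles of lengths [228, 1].
n − c = 229 − 2 = 227; sign = (−1)^227 = -1.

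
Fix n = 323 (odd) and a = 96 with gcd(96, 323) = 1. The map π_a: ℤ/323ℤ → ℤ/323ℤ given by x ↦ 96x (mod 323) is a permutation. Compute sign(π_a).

-1

Start at x=39: 39 → 191 → 248 → 229 → 20 → 305 → 210 → … (one orbit).
Cycle lengths of π_96 on ℤ/323ℤ: [16, 16, 16, 16, 16, 16, 16, 16, 16, 16, 16, 16, 16, 16, 16, 16, 16, 16, 16, 1, 1, 1, 1, 1, 1, 1, 1, 1, 1, 1, 1, 1, 1, 1, 1, 1, 1, 1]; 38 cycles in total.
With 38 cycles on 323 points, sign = (−1)^{323−38} = -1.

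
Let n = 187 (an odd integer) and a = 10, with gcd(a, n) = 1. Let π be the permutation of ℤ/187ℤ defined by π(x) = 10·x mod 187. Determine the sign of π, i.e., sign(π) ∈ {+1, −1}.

Trace 142: π^k(142) = [142, 111, 175, 67, 109, 155, 54] for k=0..6.
The orbit structure of x ↦ 10x mod 187: 17 orbits of sizes [16, 16, 16, 16, 16, 16, 16, 16, 16, 16, 16, 2, 2, 2, 2, 2, 1].
17 cycles on 187: each ℓ→(−1)^(ℓ−1), product (−1)^170 = +1.
Zolotarev: (10|187) = +1, matching the cycle-count sign.

+1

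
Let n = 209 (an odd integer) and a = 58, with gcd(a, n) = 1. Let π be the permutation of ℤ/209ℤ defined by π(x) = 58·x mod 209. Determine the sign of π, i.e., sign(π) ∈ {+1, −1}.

+1

Orbit of 58 under x↦58x: [58, 20, 115, 191, 1]… (length divides ord_209(58)).
57 cycles of lengths [5, 5, 5, 5, 5, 5, 5, 5, 5, 5, 5, 5, 5, 5, 5, 5, 5, 5, 5, 5, 5, 5, 5, 5, 5, 5, 5, 5, 5, 5, 5, 5, 5, 5, 5, 5, 5, 5, 1, 1, 1, 1, 1, 1, 1, 1, 1, 1, 1, 1, 1, 1, 1, 1, 1, 1, 1].
57 cycles on 209: each ℓ→(−1)^(ℓ−1), product (−1)^152 = +1.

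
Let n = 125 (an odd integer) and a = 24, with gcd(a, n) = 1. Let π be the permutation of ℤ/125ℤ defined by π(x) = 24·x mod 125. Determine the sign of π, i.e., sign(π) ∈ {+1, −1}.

+1

Trace 124: π^k(124) = [124, 101, 49, 51, 99, 1, 24] for k=0..6.
Decompose π into cycles: lengths [10, 10, 10, 10, 10, 10, 10, 10, 10, 10, 2, 2, 2, 2, 2, 2, 2, 2, 2, 2, 2, 2, 1] (23 cycles, including the fixed point 0).
23 cycles on 125: each ℓ→(−1)^(ℓ−1), product (−1)^102 = +1.
Zolotarev: (24|125) = +1, matching the cycle-count sign.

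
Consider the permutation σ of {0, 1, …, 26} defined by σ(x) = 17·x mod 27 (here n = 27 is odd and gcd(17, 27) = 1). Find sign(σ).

-1

Orbit of 26 under x↦17x: [26, 10, 8, 1, 17, 19]… (length divides ord_27(17)).
8 cycles of lengths [6, 6, 6, 2, 2, 2, 2, 1].
Σ(ℓ_i−1) = 27−8 = 19; sign = (−1)^19 = -1.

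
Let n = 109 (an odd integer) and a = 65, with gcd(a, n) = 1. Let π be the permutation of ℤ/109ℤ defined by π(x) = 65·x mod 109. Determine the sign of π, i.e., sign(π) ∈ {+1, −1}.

-1

Start at x=65: 65 → 83 → 54 → 22 → 13 → 82 → 98 → … (one orbit).
π_65 has 2 disjoint cycles with lengths [108, 1] on {0,…,108}.
2 cycles on 109: each ℓ→(−1)^(ℓ−1), product (−1)^107 = -1.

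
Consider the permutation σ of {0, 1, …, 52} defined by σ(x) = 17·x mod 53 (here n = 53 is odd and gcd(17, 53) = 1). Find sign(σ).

+1

Orbit of 29 under x↦17x: [29, 16, 7, 13, 9, 47, 4]… (length divides ord_53(17)).
The orbit structure of x ↦ 17x mod 53: 3 orbits of sizes [26, 26, 1].
Σ(ℓ_i−1) = 53−3 = 50; sign = (−1)^50 = +1.
The Jacobi symbol (17|53) = +1 (Zolotarev) agrees.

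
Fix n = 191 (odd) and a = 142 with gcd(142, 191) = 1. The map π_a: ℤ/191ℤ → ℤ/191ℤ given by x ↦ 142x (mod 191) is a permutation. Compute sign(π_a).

Start at x=184: 184 → 152 → 1 → 142 → 109 → 7 → 39 → … (one orbit).
Cycle type of π: 10×19 + 1; total 20 cycles.
n − c = 191 − 20 = 171; sign = (−1)^171 = -1.
(142|191)_J = -1 (Zolotarev's lemma cross-check).

-1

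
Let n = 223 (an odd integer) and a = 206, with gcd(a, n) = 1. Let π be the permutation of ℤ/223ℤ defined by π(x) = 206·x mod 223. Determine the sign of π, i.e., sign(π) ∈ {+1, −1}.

-1

Orbit of 197 under x↦206x: [197, 219, 68, 182, 28, 193, 64]… (length divides ord_223(206)).
Cycle type of π: 74×3 + 1; total 4 cycles.
223 − 4 = 219 transpositions; sign(π) = (−1)^219 = -1.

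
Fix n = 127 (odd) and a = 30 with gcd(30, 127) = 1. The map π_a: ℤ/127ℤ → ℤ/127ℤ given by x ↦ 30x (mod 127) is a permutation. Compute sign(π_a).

+1

Orbit of 44 under x↦30x: [44, 50, 103, 42, 117, 81, 17]… (length divides ord_127(30)).
3 cycles of lengths [63, 63, 1].
With 3 cycles on 127 points, sign = (−1)^{127−3} = +1.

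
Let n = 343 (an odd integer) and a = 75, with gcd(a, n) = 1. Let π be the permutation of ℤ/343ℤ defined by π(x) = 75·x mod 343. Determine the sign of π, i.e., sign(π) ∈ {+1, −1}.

Trace 268: π^k(268) = [268, 206, 15, 96, 340, 118, 275] for k=0..6.
Cycle type of π: 294 + 42 + 6 + 1; total 4 cycles.
sign(π) = (−1)^{n − #cycles} = (−1)^{343−4} = (−1)^339 = -1.
(75|343)_J = -1 (Zolotarev's lemma cross-check).

-1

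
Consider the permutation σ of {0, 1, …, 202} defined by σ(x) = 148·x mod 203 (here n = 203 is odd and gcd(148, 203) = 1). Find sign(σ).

Start at x=85: 85 → 197 → 127 → 120 → 99 → 36 → 50 → … (one orbit).
Cycle type of π: 28×7 + 1×7; total 14 cycles.
203 − 14 = 189 transpositions; sign(π) = (−1)^189 = -1.
Zolotarev: (148|203) = -1, matching the cycle-count sign.

-1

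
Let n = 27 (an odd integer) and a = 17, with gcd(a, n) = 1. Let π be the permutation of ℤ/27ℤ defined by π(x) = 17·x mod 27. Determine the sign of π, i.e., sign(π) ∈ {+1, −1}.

Start at x=8: 8 → 1 → 17 → 19 → 26 → 10 → 8 (one orbit).
8 cycles of lengths [6, 6, 6, 2, 2, 2, 2, 1].
27 − 8 = 19 transpositions; sign(π) = (−1)^19 = -1.
(17|27)_J = -1 (Zolotarev's lemma cross-check).

-1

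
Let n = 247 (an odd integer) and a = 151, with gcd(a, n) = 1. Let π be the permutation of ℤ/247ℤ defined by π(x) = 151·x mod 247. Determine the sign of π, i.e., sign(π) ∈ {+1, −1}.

+1

Orbit of 1 under x↦151x: [1, 151, 77, 18]… (length divides ord_247(151)).
Decompose π into cycles: lengths [4, 4, 4, 4, 4, 4, 4, 4, 4, 4, 4, 4, 4, 4, 4, 4, 4, 4, 4, 4, 4, 4, 4, 4, 4, 4, 4, 4, 4, 4, 4, 4, 4, 4, 4, 4, 4, 4, 4, 4, 4, 4, 4, 4, 4, 4, 4, 4, 4, 4, 4, 4, 4, 4, 4, 4, 4, 2, 2, 2, 2, 2, 2, 2, 2, 2, 1] (67 cycles, including the fixed point 0).
67 cycles on 247: each ℓ→(−1)^(ℓ−1), product (−1)^180 = +1.
The Jacobi symbol (151|247) = +1 (Zolotarev) agrees.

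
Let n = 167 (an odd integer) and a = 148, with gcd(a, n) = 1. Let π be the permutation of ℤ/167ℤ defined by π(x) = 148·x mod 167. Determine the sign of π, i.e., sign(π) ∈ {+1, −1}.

Trace 54: π^k(54) = [54, 143, 122, 20, 121, 39, 94] for k=0..6.
The orbit structure of x ↦ 148x mod 167: 2 orbits of sizes [166, 1].
2 cycles on 167: each ℓ→(−1)^(ℓ−1), product (−1)^165 = -1.
Check: (148/167) = -1 by Zolotarev.

-1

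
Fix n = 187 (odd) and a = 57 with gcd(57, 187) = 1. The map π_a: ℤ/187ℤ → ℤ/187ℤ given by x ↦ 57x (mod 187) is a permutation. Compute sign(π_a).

+1

Orbit of 142 under x↦57x: [142, 53, 29, 157, 160, 144, 167]… (length divides ord_187(57)).
Cycle type of π: 80×2 + 16 + 10 + 1; total 5 cycles.
187 − 5 = 182 transpositions; sign(π) = (−1)^182 = +1.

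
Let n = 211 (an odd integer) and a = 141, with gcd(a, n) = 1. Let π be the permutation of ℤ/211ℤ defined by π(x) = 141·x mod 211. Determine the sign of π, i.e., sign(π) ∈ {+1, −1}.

-1

Orbit of 27 under x↦141x: [27, 9, 3, 1, 141, 47, 86]… (length divides ord_211(141)).
π_141 has 2 disjoint cycles with lengths [210, 1] on {0,…,210}.
211 − 2 = 209 transpositions; sign(π) = (−1)^209 = -1.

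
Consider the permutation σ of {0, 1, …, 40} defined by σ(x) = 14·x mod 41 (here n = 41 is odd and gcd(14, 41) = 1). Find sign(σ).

Start at x=14: 14 → 32 → 38 → 40 → 27 → 9 → 3 → … (one orbit).
6 cycles of lengths [8, 8, 8, 8, 8, 1].
With 6 cycles on 41 points, sign = (−1)^{41−6} = -1.
(14|41)_J = -1 (Zolotarev's lemma cross-check).

-1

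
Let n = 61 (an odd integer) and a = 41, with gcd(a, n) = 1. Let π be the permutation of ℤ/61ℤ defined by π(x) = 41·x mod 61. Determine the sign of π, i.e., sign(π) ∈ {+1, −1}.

+1

Trace 58: π^k(58) = [58, 60, 20, 27, 9, 3, 1] for k=0..6.
π_41 has 7 disjoint cycles with lengths [10, 10, 10, 10, 10, 10, 1] on {0,…,60}.
With 7 cycles on 61 points, sign = (−1)^{61−7} = +1.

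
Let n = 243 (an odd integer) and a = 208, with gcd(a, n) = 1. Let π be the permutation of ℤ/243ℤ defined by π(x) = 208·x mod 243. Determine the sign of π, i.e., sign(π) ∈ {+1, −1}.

Orbit of 28 under x↦208x: [28, 235, 37, 163, 127, 172, 55]… (length divides ord_243(208)).
π_208 has 27 disjoint cycles with lengths [27, 27, 27, 27, 27, 27, 9, 9, 9, 9, 9, 9, 3, 3, 3, 3, 3, 3, 1, 1, 1, 1, 1, 1, 1, 1, 1] on {0,…,242}.
With 27 cycles on 243 points, sign = (−1)^{243−27} = +1.

+1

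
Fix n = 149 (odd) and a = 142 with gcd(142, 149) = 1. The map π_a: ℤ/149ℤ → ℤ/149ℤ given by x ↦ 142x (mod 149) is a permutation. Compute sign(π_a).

+1

Trace 46: π^k(46) = [46, 125, 19, 16, 37, 39, 25] for k=0..6.
π_142 has 5 disjoint cycles with lengths [37, 37, 37, 37, 1] on {0,…,148}.
5 cycles on 149: each ℓ→(−1)^(ℓ−1), product (−1)^144 = +1.
The Jacobi symbol (142|149) = +1 (Zolotarev) agrees.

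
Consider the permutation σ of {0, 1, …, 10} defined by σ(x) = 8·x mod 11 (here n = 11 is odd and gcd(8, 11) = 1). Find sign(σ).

Trace 10: π^k(10) = [10, 3, 2, 5, 7, 1, 8] for k=0..6.
π_8 has 2 disjoint cycles with lengths [10, 1] on {0,…,10}.
With 2 cycles on 11 points, sign = (−1)^{11−2} = -1.

-1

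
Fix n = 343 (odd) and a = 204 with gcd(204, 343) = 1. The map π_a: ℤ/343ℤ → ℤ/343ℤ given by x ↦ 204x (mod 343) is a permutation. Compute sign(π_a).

Start at x=78: 78 → 134 → 239 → 50 → 253 → 162 → 120 → … (one orbit).
Decompose π into cycles: lengths [49, 49, 49, 49, 49, 49, 7, 7, 7, 7, 7, 7, 1, 1, 1, 1, 1, 1, 1] (19 cycles, including the fixed point 0).
n − c = 343 − 19 = 324; sign = (−1)^324 = +1.
(204|343)_J = +1 (Zolotarev's lemma cross-check).

+1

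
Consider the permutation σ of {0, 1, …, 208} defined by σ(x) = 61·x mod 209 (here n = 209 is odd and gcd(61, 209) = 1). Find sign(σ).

-1

Start at x=130: 130 → 197 → 104 → 74 → 125 → 101 → 100 → … (one orbit).
Cycle type of π: 90×2 + 10 + 9×2 + 1; total 6 cycles.
6 cycles on 209: each ℓ→(−1)^(ℓ−1), product (−1)^203 = -1.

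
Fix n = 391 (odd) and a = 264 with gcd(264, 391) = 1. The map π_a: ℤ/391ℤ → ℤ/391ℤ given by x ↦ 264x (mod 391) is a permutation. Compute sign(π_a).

Start at x=291: 291 → 188 → 366 → 47 → 287 → 305 → 365 → … (one orbit).
The orbit structure of x ↦ 264x mod 391: 8 orbits of sizes [88, 88, 88, 88, 22, 8, 8, 1].
8 cycles on 391: each ℓ→(−1)^(ℓ−1), product (−1)^383 = -1.
(264|391)_J = -1 (Zolotarev's lemma cross-check).

-1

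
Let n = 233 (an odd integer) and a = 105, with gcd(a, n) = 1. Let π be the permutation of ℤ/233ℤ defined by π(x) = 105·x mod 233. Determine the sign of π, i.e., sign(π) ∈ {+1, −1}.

+1

Trace 231: π^k(231) = [231, 23, 85, 71, 232, 128, 159] for k=0..6.
5 cycles of lengths [58, 58, 58, 58, 1].
5 cycles on 233: each ℓ→(−1)^(ℓ−1), product (−1)^228 = +1.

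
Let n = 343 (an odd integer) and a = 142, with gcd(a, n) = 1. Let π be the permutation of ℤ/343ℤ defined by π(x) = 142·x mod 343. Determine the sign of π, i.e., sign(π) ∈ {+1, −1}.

Start at x=43: 43 → 275 → 291 → 162 → 23 → 179 → 36 → … (one orbit).
Cycle type of π: 147×2 + 21×2 + 3×2 + 1; total 7 cycles.
n − c = 343 − 7 = 336; sign = (−1)^336 = +1.

+1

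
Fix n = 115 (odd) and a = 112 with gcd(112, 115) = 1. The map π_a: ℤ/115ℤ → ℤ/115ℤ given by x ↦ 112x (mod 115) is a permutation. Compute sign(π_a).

+1

Trace 71: π^k(71) = [71, 17, 64, 38, 1, 112, 9] for k=0..6.
Cycle type of π: 44×2 + 22 + 4 + 1; total 5 cycles.
With 5 cycles on 115 points, sign = (−1)^{115−5} = +1.
The Jacobi symbol (112|115) = +1 (Zolotarev) agrees.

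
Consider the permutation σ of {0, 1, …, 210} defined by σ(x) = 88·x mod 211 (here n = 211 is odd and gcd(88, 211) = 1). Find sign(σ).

-1

Start at x=88: 88 → 148 → 153 → 171 → 67 → 199 → 210 → … (one orbit).
π_88 has 16 disjoint cycles with lengths [14, 14, 14, 14, 14, 14, 14, 14, 14, 14, 14, 14, 14, 14, 14, 1] on {0,…,210}.
With 16 cycles on 211 points, sign = (−1)^{211−16} = -1.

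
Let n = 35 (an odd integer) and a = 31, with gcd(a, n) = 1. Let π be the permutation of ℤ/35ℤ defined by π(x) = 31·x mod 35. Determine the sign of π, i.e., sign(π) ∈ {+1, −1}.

Trace 6: π^k(6) = [6, 11, 26, 1, 31, 16] for k=0..5.
Cycle type of π: 6×5 + 1×5; total 10 cycles.
35 − 10 = 25 transpositions; sign(π) = (−1)^25 = -1.
The Jacobi symbol (31|35) = -1 (Zolotarev) agrees.

-1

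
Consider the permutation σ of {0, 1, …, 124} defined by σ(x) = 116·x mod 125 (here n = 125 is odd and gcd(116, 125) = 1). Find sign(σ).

+1

Start at x=36: 36 → 51 → 41 → 6 → 71 → 111 → 1 → … (one orbit).
Decompose π into cycles: lengths [25, 25, 25, 25, 5, 5, 5, 5, 1, 1, 1, 1, 1] (13 cycles, including the fixed point 0).
Σ(ℓ_i−1) = 125−13 = 112; sign = (−1)^112 = +1.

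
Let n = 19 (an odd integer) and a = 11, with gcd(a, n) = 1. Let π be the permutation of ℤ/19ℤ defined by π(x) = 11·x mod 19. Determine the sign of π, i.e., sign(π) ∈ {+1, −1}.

+1

Start at x=11: 11 → 7 → 1 → 11 (one orbit).
Cycle lengths of π_11 on ℤ/19ℤ: [3, 3, 3, 3, 3, 3, 1]; 7 cycles in total.
7 cycles on 19: each ℓ→(−1)^(ℓ−1), product (−1)^12 = +1.
(11|19)_J = +1 (Zolotarev's lemma cross-check).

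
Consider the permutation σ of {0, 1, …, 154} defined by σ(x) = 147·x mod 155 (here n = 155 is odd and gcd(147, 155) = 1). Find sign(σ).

Start at x=39: 39 → 153 → 16 → 27 → 94 → 23 → 126 → … (one orbit).
Decompose π into cycles: lengths [20, 20, 20, 20, 20, 20, 10, 10, 10, 4, 1] (11 cycles, including the fixed point 0).
With 11 cycles on 155 points, sign = (−1)^{155−11} = +1.

+1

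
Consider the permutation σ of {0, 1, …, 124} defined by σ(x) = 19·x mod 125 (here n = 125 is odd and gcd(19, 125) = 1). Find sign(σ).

+1

Trace 16: π^k(16) = [16, 54, 26, 119, 11, 84, 96] for k=0..6.
Decompose π into cycles: lengths [50, 50, 10, 10, 2, 2, 1] (7 cycles, including the fixed point 0).
sign(π) = (−1)^{n − #cycles} = (−1)^{125−7} = (−1)^118 = +1.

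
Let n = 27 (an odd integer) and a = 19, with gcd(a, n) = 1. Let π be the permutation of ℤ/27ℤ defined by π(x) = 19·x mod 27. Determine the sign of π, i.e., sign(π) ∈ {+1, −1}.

Trace 10: π^k(10) = [10, 1, 19] for k=0..2.
Decompose π into cycles: lengths [3, 3, 3, 3, 3, 3, 1, 1, 1, 1, 1, 1, 1, 1, 1] (15 cycles, including the fixed point 0).
Σ(ℓ_i−1) = 27−15 = 12; sign = (−1)^12 = +1.
Check: (19/27) = +1 by Zolotarev.

+1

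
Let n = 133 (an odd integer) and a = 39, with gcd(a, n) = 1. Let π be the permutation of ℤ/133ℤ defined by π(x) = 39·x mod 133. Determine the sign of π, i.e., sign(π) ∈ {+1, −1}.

Start at x=1: 1 → 39 → 58 → 1 (one orbit).
Cycle type of π: 3×38 + 1×19; total 57 cycles.
With 57 cycles on 133 points, sign = (−1)^{133−57} = +1.
Via Zolotarev, sign(π_{39}) = (39|133) = +1.

+1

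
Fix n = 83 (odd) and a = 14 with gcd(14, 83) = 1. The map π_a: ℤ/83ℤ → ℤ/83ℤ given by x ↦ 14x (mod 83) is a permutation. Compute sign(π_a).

Orbit of 36 under x↦14x: [36, 6, 1, 14, 30, 5, 70]… (length divides ord_83(14)).
2 cycles of lengths [82, 1].
With 2 cycles on 83 points, sign = (−1)^{83−2} = -1.
(14|83)_J = -1 (Zolotarev's lemma cross-check).

-1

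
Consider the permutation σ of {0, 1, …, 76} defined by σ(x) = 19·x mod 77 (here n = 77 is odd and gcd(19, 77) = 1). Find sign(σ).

+1

Orbit of 58 under x↦19x: [58, 24, 71, 40, 67, 41, 9]… (length divides ord_77(19)).
The orbit structure of x ↦ 19x mod 77: 5 orbits of sizes [30, 30, 10, 6, 1].
With 5 cycles on 77 points, sign = (−1)^{77−5} = +1.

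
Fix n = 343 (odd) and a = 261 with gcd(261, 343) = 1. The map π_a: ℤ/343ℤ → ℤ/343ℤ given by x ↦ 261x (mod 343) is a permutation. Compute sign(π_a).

Orbit of 32 under x↦261x: [32, 120, 107, 144, 197, 310, 305]… (length divides ord_343(261)).
Decompose π into cycles: lengths [147, 147, 21, 21, 3, 3, 1] (7 cycles, including the fixed point 0).
sign(π) = (−1)^{n − #cycles} = (−1)^{343−7} = (−1)^336 = +1.
(261|343)_J = +1 (Zolotarev's lemma cross-check).

+1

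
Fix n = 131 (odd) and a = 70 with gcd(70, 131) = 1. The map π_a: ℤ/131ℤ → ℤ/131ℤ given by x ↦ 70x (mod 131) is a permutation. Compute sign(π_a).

-1

Start at x=1: 1 → 70 → 53 → 42 → 58 → 130 → 61 → … (one orbit).
Decompose π into cycles: lengths [10, 10, 10, 10, 10, 10, 10, 10, 10, 10, 10, 10, 10, 1] (14 cycles, including the fixed point 0).
14 cycles on 131: each ℓ→(−1)^(ℓ−1), product (−1)^117 = -1.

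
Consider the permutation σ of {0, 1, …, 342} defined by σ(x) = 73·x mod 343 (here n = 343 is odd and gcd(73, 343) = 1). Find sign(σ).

-1

Start at x=309: 309 → 262 → 261 → 188 → 4 → 292 → 50 → … (one orbit).
The orbit structure of x ↦ 73x mod 343: 4 orbits of sizes [294, 42, 6, 1].
4 cycles on 343: each ℓ→(−1)^(ℓ−1), product (−1)^339 = -1.
Check: (73/343) = -1 by Zolotarev.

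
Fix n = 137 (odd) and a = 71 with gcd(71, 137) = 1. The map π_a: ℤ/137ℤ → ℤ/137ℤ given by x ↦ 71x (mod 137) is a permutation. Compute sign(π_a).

Start at x=72: 72 → 43 → 39 → 29 → 4 → 10 → 25 → … (one orbit).
Cycle lengths of π_71 on ℤ/137ℤ: [136, 1]; 2 cycles in total.
137 − 2 = 135 transpositions; sign(π) = (−1)^135 = -1.

-1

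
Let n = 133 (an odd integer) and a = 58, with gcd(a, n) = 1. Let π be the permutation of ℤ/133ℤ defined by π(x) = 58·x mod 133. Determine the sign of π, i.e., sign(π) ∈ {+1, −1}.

+1

Start at x=1: 1 → 58 → 39 → 1 (one orbit).
π_58 has 57 disjoint cycles with lengths [3, 3, 3, 3, 3, 3, 3, 3, 3, 3, 3, 3, 3, 3, 3, 3, 3, 3, 3, 3, 3, 3, 3, 3, 3, 3, 3, 3, 3, 3, 3, 3, 3, 3, 3, 3, 3, 3, 1, 1, 1, 1, 1, 1, 1, 1, 1, 1, 1, 1, 1, 1, 1, 1, 1, 1, 1] on {0,…,132}.
133 − 57 = 76 transpositions; sign(π) = (−1)^76 = +1.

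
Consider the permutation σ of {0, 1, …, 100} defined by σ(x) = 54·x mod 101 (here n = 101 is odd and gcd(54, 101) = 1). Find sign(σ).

+1

Trace 54: π^k(54) = [54, 88, 5, 68, 36, 25, 37] for k=0..6.
Cycle lengths of π_54 on ℤ/101ℤ: [25, 25, 25, 25, 1]; 5 cycles in total.
Σ(ℓ_i−1) = 101−5 = 96; sign = (−1)^96 = +1.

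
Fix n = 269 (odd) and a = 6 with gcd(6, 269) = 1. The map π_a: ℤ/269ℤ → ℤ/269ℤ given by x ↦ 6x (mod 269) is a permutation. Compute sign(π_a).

+1

Start at x=36: 36 → 216 → 220 → 244 → 119 → 176 → 249 → … (one orbit).
Cycle type of π: 134×2 + 1; total 3 cycles.
n − c = 269 − 3 = 266; sign = (−1)^266 = +1.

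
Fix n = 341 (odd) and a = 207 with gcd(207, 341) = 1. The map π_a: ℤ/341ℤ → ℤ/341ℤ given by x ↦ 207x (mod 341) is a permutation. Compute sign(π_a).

-1

Start at x=224: 224 → 333 → 49 → 254 → 64 → 290 → 14 → … (one orbit).
π_207 has 14 disjoint cycles with lengths [30, 30, 30, 30, 30, 30, 30, 30, 30, 30, 30, 5, 5, 1] on {0,…,340}.
sign(π) = (−1)^{n − #cycles} = (−1)^{341−14} = (−1)^327 = -1.
The Jacobi symbol (207|341) = -1 (Zolotarev) agrees.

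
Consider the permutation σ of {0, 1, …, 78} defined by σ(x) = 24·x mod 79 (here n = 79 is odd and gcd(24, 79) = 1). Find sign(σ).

Orbit of 78 under x↦24x: [78, 55, 56, 1, 24, 23]… (length divides ord_79(24)).
Cycle lengths of π_24 on ℤ/79ℤ: [6, 6, 6, 6, 6, 6, 6, 6, 6, 6, 6, 6, 6, 1]; 14 cycles in total.
14 cycles on 79: each ℓ→(−1)^(ℓ−1), product (−1)^65 = -1.
Via Zolotarev, sign(π_{24}) = (24|79) = -1.

-1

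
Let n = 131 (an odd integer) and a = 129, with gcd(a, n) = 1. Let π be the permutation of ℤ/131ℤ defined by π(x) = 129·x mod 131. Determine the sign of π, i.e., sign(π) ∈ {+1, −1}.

Orbit of 34 under x↦129x: [34, 63, 5, 121, 20, 91, 80]… (length divides ord_131(129)).
Cycle type of π: 65×2 + 1; total 3 cycles.
sign(π) = (−1)^{n − #cycles} = (−1)^{131−3} = (−1)^128 = +1.
The Jacobi symbol (129|131) = +1 (Zolotarev) agrees.

+1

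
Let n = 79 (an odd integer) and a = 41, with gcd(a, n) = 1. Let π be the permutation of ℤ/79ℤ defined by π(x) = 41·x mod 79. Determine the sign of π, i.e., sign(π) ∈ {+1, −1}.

-1

Trace 21: π^k(21) = [21, 71, 67, 61, 52, 78, 38] for k=0..6.
4 cycles of lengths [26, 26, 26, 1].
4 cycles on 79: each ℓ→(−1)^(ℓ−1), product (−1)^75 = -1.
Zolotarev: (41|79) = -1, matching the cycle-count sign.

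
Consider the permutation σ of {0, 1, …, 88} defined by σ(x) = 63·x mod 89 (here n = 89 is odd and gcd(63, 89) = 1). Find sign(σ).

Orbit of 28 under x↦63x: [28, 73, 60, 42, 65, 1, 63]… (length divides ord_89(63)).
Cycle type of π: 88 + 1; total 2 cycles.
2 cycles on 89: each ℓ→(−1)^(ℓ−1), product (−1)^87 = -1.

-1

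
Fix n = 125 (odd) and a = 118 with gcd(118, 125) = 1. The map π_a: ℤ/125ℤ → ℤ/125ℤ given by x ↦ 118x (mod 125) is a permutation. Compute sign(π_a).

-1

Orbit of 51 under x↦118x: [51, 18, 124, 7, 76, 93, 99]… (length divides ord_125(118)).
Cycle type of π: 20×5 + 4×6 + 1; total 12 cycles.
n − c = 125 − 12 = 113; sign = (−1)^113 = -1.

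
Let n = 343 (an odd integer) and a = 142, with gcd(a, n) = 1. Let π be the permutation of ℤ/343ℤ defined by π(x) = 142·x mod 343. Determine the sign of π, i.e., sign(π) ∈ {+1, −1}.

+1

Start at x=106: 106 → 303 → 151 → 176 → 296 → 186 → 1 → … (one orbit).
7 cycles of lengths [147, 147, 21, 21, 3, 3, 1].
343 − 7 = 336 transpositions; sign(π) = (−1)^336 = +1.
Via Zolotarev, sign(π_{142}) = (142|343) = +1.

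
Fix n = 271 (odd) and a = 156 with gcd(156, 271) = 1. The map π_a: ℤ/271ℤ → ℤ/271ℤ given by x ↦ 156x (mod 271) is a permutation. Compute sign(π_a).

+1

Orbit of 217 under x↦156x: [217, 248, 206, 158, 258, 140, 160]… (length divides ord_271(156)).
Decompose π into cycles: lengths [27, 27, 27, 27, 27, 27, 27, 27, 27, 27, 1] (11 cycles, including the fixed point 0).
sign(π) = (−1)^{n − #cycles} = (−1)^{271−11} = (−1)^260 = +1.
Zolotarev: (156|271) = +1, matching the cycle-count sign.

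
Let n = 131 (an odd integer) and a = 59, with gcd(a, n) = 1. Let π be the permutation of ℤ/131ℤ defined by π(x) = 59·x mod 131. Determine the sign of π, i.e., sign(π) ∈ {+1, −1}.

+1

Orbit of 48 under x↦59x: [48, 81, 63, 49, 9, 7, 20]… (length divides ord_131(59)).
π_59 has 3 disjoint cycles with lengths [65, 65, 1] on {0,…,130}.
n − c = 131 − 3 = 128; sign = (−1)^128 = +1.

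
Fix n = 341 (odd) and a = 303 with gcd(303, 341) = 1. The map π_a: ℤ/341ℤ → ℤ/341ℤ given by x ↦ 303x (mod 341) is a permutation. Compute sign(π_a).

Start at x=303: 303 → 80 → 29 → 262 → 274 → 159 → 96 → … (one orbit).
Cycle lengths of π_303 on ℤ/341ℤ: [30, 30, 30, 30, 30, 30, 30, 30, 30, 30, 30, 10, 1]; 13 cycles in total.
sign(π) = (−1)^{n − #cycles} = (−1)^{341−13} = (−1)^328 = +1.
The Jacobi symbol (303|341) = +1 (Zolotarev) agrees.

+1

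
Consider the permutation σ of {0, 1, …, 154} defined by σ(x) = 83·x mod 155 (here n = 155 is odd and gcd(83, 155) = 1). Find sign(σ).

Trace 64: π^k(64) = [64, 42, 76, 108, 129, 12, 66] for k=0..6.
Cycle lengths of π_83 on ℤ/155ℤ: [60, 60, 30, 4, 1]; 5 cycles in total.
n − c = 155 − 5 = 150; sign = (−1)^150 = +1.
Check: (83/155) = +1 by Zolotarev.

+1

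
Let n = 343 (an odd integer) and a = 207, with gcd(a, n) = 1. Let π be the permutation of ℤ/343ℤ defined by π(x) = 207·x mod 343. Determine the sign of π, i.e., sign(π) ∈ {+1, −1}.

+1

Start at x=331: 331 → 260 → 312 → 100 → 120 → 144 → 310 → … (one orbit).
Decompose π into cycles: lengths [147, 147, 21, 21, 3, 3, 1] (7 cycles, including the fixed point 0).
Σ(ℓ_i−1) = 343−7 = 336; sign = (−1)^336 = +1.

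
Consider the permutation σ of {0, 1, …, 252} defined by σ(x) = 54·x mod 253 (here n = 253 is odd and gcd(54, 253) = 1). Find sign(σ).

Orbit of 32 under x↦54x: [32, 210, 208, 100, 87, 144, 186]… (length divides ord_253(54)).
Cycle lengths of π_54 on ℤ/253ℤ: [22, 22, 22, 22, 22, 22, 22, 22, 22, 22, 11, 11, 2, 2, 2, 2, 2, 1]; 18 cycles in total.
Σ(ℓ_i−1) = 253−18 = 235; sign = (−1)^235 = -1.
Check: (54/253) = -1 by Zolotarev.

-1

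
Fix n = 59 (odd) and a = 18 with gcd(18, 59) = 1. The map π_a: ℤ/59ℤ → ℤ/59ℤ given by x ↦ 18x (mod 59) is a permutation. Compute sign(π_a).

-1

Trace 25: π^k(25) = [25, 37, 17, 11, 21, 24, 19] for k=0..6.
Decompose π into cycles: lengths [58, 1] (2 cycles, including the fixed point 0).
sign(π) = (−1)^{n − #cycles} = (−1)^{59−2} = (−1)^57 = -1.
Via Zolotarev, sign(π_{18}) = (18|59) = -1.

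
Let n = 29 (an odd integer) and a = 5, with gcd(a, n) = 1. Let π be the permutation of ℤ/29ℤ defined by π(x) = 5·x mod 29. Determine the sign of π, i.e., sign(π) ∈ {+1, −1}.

+1

Start at x=7: 7 → 6 → 1 → 5 → 25 → 9 → 16 → … (one orbit).
Decompose π into cycles: lengths [14, 14, 1] (3 cycles, including the fixed point 0).
sign(π) = (−1)^{n − #cycles} = (−1)^{29−3} = (−1)^26 = +1.
(5|29)_J = +1 (Zolotarev's lemma cross-check).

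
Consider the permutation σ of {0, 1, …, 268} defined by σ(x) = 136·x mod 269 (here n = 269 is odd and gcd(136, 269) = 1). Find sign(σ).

Orbit of 143 under x↦136x: [143, 80, 120, 180, 1, 136, 204]… (length divides ord_269(136)).
π_136 has 5 disjoint cycles with lengths [67, 67, 67, 67, 1] on {0,…,268}.
n − c = 269 − 5 = 264; sign = (−1)^264 = +1.
Via Zolotarev, sign(π_{136}) = (136|269) = +1.

+1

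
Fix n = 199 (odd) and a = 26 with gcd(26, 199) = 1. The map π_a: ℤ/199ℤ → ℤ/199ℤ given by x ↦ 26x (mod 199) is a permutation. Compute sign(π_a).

+1

Trace 50: π^k(50) = [50, 106, 169, 16, 18, 70, 29] for k=0..6.
Cycle type of π: 99×2 + 1; total 3 cycles.
sign(π) = (−1)^{n − #cycles} = (−1)^{199−3} = (−1)^196 = +1.
Via Zolotarev, sign(π_{26}) = (26|199) = +1.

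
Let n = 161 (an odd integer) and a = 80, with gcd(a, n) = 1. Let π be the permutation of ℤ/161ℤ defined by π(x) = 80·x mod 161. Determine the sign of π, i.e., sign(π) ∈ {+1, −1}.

+1

Orbit of 85 under x↦80x: [85, 38, 142, 90, 116, 103, 29]… (length divides ord_161(80)).
Cycle type of π: 66×2 + 22 + 6 + 1; total 5 cycles.
161 − 5 = 156 transpositions; sign(π) = (−1)^156 = +1.
(80|161)_J = +1 (Zolotarev's lemma cross-check).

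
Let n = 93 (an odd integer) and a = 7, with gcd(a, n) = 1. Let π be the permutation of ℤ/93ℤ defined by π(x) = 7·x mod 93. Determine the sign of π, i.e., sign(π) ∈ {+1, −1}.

+1

Start at x=4: 4 → 28 → 10 → 70 → 25 → 82 → 16 → … (one orbit).
Cycle type of π: 15×6 + 1×3; total 9 cycles.
n − c = 93 − 9 = 84; sign = (−1)^84 = +1.
(7|93)_J = +1 (Zolotarev's lemma cross-check).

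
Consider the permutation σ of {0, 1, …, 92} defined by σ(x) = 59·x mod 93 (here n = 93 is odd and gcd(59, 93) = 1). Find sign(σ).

Start at x=35: 35 → 19 → 5 → 16 → 14 → 82 → 2 → … (one orbit).
π_59 has 6 disjoint cycles with lengths [30, 30, 15, 15, 2, 1] on {0,…,92}.
Σ(ℓ_i−1) = 93−6 = 87; sign = (−1)^87 = -1.
Zolotarev: (59|93) = -1, matching the cycle-count sign.

-1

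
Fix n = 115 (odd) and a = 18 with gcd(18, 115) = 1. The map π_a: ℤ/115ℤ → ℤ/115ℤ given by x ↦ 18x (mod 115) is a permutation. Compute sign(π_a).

Orbit of 18 under x↦18x: [18, 94, 82, 96, 3, 54, 52]… (length divides ord_115(18)).
Cycle lengths of π_18 on ℤ/115ℤ: [44, 44, 11, 11, 4, 1]; 6 cycles in total.
6 cycles on 115: each ℓ→(−1)^(ℓ−1), product (−1)^109 = -1.
Check: (18/115) = -1 by Zolotarev.

-1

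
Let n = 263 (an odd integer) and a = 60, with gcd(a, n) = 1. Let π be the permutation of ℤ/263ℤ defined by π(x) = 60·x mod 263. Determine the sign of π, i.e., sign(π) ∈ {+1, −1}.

-1

Orbit of 248 under x↦60x: [248, 152, 178, 160, 132, 30, 222]… (length divides ord_263(60)).
2 cycles of lengths [262, 1].
n − c = 263 − 2 = 261; sign = (−1)^261 = -1.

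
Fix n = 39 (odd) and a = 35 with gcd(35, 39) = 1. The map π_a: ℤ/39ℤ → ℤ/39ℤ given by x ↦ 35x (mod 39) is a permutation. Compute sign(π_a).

Orbit of 29 under x↦35x: [29, 1, 35, 16, 14, 22]… (length divides ord_39(35)).
The orbit structure of x ↦ 35x mod 39: 10 orbits of sizes [6, 6, 6, 6, 3, 3, 3, 3, 2, 1].
Σ(ℓ_i−1) = 39−10 = 29; sign = (−1)^29 = -1.
Via Zolotarev, sign(π_{35}) = (35|39) = -1.

-1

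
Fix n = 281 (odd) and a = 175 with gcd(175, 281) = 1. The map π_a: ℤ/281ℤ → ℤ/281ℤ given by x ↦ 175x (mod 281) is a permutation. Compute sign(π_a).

+1

Orbit of 136 under x↦175x: [136, 196, 18, 59, 209, 45, 7]… (length divides ord_281(175)).
The orbit structure of x ↦ 175x mod 281: 3 orbits of sizes [140, 140, 1].
Σ(ℓ_i−1) = 281−3 = 278; sign = (−1)^278 = +1.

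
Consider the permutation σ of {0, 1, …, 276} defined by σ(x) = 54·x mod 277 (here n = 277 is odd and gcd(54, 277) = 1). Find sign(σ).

Orbit of 27 under x↦54x: [27, 73, 64, 132, 203, 159, 276]… (length divides ord_277(54)).
Decompose π into cycles: lengths [92, 92, 92, 1] (4 cycles, including the fixed point 0).
With 4 cycles on 277 points, sign = (−1)^{277−4} = -1.
Check: (54/277) = -1 by Zolotarev.

-1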